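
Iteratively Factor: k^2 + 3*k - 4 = (k - 1)*(k + 4)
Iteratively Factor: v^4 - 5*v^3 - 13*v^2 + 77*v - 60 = (v - 5)*(v^3 - 13*v + 12) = (v - 5)*(v + 4)*(v^2 - 4*v + 3) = (v - 5)*(v - 1)*(v + 4)*(v - 3)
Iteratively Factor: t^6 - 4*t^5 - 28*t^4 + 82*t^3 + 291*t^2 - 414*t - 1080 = (t - 4)*(t^5 - 28*t^3 - 30*t^2 + 171*t + 270) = (t - 5)*(t - 4)*(t^4 + 5*t^3 - 3*t^2 - 45*t - 54) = (t - 5)*(t - 4)*(t - 3)*(t^3 + 8*t^2 + 21*t + 18) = (t - 5)*(t - 4)*(t - 3)*(t + 3)*(t^2 + 5*t + 6) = (t - 5)*(t - 4)*(t - 3)*(t + 3)^2*(t + 2)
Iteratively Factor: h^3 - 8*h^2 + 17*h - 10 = (h - 2)*(h^2 - 6*h + 5) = (h - 2)*(h - 1)*(h - 5)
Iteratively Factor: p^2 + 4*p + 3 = (p + 3)*(p + 1)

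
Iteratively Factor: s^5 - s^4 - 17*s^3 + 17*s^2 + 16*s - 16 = (s - 1)*(s^4 - 17*s^2 + 16) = (s - 1)*(s + 4)*(s^3 - 4*s^2 - s + 4) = (s - 1)^2*(s + 4)*(s^2 - 3*s - 4) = (s - 1)^2*(s + 1)*(s + 4)*(s - 4)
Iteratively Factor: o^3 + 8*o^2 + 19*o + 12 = (o + 3)*(o^2 + 5*o + 4) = (o + 3)*(o + 4)*(o + 1)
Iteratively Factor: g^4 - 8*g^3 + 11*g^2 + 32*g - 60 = (g + 2)*(g^3 - 10*g^2 + 31*g - 30) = (g - 2)*(g + 2)*(g^2 - 8*g + 15) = (g - 3)*(g - 2)*(g + 2)*(g - 5)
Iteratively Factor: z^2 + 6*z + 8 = (z + 2)*(z + 4)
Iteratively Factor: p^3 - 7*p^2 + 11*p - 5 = (p - 5)*(p^2 - 2*p + 1) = (p - 5)*(p - 1)*(p - 1)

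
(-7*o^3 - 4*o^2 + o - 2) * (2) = -14*o^3 - 8*o^2 + 2*o - 4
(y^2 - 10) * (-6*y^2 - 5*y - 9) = -6*y^4 - 5*y^3 + 51*y^2 + 50*y + 90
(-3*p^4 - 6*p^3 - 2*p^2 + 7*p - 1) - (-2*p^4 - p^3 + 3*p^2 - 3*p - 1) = -p^4 - 5*p^3 - 5*p^2 + 10*p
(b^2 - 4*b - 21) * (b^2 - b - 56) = b^4 - 5*b^3 - 73*b^2 + 245*b + 1176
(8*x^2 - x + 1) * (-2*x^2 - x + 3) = -16*x^4 - 6*x^3 + 23*x^2 - 4*x + 3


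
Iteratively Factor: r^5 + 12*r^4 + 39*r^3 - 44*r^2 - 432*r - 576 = (r - 3)*(r^4 + 15*r^3 + 84*r^2 + 208*r + 192) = (r - 3)*(r + 4)*(r^3 + 11*r^2 + 40*r + 48) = (r - 3)*(r + 4)^2*(r^2 + 7*r + 12) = (r - 3)*(r + 3)*(r + 4)^2*(r + 4)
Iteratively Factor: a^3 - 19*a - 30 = (a + 2)*(a^2 - 2*a - 15) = (a + 2)*(a + 3)*(a - 5)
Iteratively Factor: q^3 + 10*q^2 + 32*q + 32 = (q + 4)*(q^2 + 6*q + 8) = (q + 2)*(q + 4)*(q + 4)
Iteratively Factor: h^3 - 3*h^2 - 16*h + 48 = (h + 4)*(h^2 - 7*h + 12) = (h - 3)*(h + 4)*(h - 4)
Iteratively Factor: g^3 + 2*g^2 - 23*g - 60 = (g + 4)*(g^2 - 2*g - 15) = (g + 3)*(g + 4)*(g - 5)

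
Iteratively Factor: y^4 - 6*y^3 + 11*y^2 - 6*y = (y - 3)*(y^3 - 3*y^2 + 2*y) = y*(y - 3)*(y^2 - 3*y + 2) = y*(y - 3)*(y - 2)*(y - 1)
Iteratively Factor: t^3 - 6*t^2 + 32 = (t + 2)*(t^2 - 8*t + 16) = (t - 4)*(t + 2)*(t - 4)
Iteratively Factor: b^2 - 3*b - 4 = (b - 4)*(b + 1)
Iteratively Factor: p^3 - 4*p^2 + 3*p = (p)*(p^2 - 4*p + 3) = p*(p - 3)*(p - 1)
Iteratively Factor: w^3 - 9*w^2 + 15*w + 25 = (w - 5)*(w^2 - 4*w - 5) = (w - 5)*(w + 1)*(w - 5)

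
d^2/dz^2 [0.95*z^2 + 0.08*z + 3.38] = 1.90000000000000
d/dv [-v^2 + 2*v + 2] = 2 - 2*v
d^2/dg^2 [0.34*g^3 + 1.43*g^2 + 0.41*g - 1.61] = 2.04*g + 2.86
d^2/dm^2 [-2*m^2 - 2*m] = -4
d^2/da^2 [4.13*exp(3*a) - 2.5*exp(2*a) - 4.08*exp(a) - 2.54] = (37.17*exp(2*a) - 10.0*exp(a) - 4.08)*exp(a)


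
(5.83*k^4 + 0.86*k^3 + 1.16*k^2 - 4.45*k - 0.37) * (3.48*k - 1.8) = 20.2884*k^5 - 7.5012*k^4 + 2.4888*k^3 - 17.574*k^2 + 6.7224*k + 0.666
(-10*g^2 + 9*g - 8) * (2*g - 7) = -20*g^3 + 88*g^2 - 79*g + 56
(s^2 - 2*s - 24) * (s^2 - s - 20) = s^4 - 3*s^3 - 42*s^2 + 64*s + 480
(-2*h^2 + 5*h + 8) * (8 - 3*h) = 6*h^3 - 31*h^2 + 16*h + 64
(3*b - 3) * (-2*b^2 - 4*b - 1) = -6*b^3 - 6*b^2 + 9*b + 3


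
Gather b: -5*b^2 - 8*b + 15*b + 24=-5*b^2 + 7*b + 24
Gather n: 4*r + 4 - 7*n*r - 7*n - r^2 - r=n*(-7*r - 7) - r^2 + 3*r + 4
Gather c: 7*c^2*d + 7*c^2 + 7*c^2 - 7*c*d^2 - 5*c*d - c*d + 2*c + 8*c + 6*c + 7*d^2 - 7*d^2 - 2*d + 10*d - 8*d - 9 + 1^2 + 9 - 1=c^2*(7*d + 14) + c*(-7*d^2 - 6*d + 16)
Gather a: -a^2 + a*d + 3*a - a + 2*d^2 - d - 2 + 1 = -a^2 + a*(d + 2) + 2*d^2 - d - 1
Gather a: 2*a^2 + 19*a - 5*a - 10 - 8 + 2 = 2*a^2 + 14*a - 16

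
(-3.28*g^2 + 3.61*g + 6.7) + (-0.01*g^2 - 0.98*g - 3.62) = -3.29*g^2 + 2.63*g + 3.08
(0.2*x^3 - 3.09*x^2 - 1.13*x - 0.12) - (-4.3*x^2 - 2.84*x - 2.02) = 0.2*x^3 + 1.21*x^2 + 1.71*x + 1.9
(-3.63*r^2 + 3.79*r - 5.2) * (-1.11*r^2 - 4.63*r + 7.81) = 4.0293*r^4 + 12.6*r^3 - 40.126*r^2 + 53.6759*r - 40.612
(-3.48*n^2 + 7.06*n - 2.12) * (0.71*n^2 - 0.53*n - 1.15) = -2.4708*n^4 + 6.857*n^3 - 1.245*n^2 - 6.9954*n + 2.438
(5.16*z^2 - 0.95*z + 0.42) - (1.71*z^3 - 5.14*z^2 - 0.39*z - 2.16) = -1.71*z^3 + 10.3*z^2 - 0.56*z + 2.58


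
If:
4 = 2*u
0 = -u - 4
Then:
No Solution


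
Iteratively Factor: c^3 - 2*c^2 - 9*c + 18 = (c - 2)*(c^2 - 9) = (c - 2)*(c + 3)*(c - 3)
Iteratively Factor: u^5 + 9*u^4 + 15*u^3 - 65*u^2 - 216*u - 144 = (u + 3)*(u^4 + 6*u^3 - 3*u^2 - 56*u - 48) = (u - 3)*(u + 3)*(u^3 + 9*u^2 + 24*u + 16) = (u - 3)*(u + 1)*(u + 3)*(u^2 + 8*u + 16) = (u - 3)*(u + 1)*(u + 3)*(u + 4)*(u + 4)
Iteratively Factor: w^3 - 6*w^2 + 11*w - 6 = (w - 1)*(w^2 - 5*w + 6) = (w - 3)*(w - 1)*(w - 2)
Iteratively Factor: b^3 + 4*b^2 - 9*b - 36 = (b - 3)*(b^2 + 7*b + 12) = (b - 3)*(b + 4)*(b + 3)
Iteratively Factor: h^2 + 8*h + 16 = (h + 4)*(h + 4)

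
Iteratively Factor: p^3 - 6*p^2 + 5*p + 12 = (p - 3)*(p^2 - 3*p - 4) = (p - 4)*(p - 3)*(p + 1)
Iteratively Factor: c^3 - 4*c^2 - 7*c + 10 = (c - 5)*(c^2 + c - 2) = (c - 5)*(c + 2)*(c - 1)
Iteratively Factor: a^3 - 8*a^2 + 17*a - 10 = (a - 2)*(a^2 - 6*a + 5) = (a - 2)*(a - 1)*(a - 5)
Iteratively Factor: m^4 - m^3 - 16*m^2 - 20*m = (m - 5)*(m^3 + 4*m^2 + 4*m) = m*(m - 5)*(m^2 + 4*m + 4) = m*(m - 5)*(m + 2)*(m + 2)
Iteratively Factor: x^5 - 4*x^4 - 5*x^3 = (x)*(x^4 - 4*x^3 - 5*x^2) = x^2*(x^3 - 4*x^2 - 5*x) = x^2*(x + 1)*(x^2 - 5*x) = x^3*(x + 1)*(x - 5)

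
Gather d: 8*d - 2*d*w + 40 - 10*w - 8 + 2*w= d*(8 - 2*w) - 8*w + 32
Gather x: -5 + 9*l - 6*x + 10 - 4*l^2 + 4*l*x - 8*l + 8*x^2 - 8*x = -4*l^2 + l + 8*x^2 + x*(4*l - 14) + 5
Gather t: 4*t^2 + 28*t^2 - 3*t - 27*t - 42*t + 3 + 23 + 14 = 32*t^2 - 72*t + 40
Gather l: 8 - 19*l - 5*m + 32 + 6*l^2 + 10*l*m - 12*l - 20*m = 6*l^2 + l*(10*m - 31) - 25*m + 40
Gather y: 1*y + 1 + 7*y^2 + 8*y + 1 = 7*y^2 + 9*y + 2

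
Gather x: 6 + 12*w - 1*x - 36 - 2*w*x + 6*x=12*w + x*(5 - 2*w) - 30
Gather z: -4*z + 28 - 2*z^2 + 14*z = -2*z^2 + 10*z + 28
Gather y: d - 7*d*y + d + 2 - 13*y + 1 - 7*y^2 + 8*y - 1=2*d - 7*y^2 + y*(-7*d - 5) + 2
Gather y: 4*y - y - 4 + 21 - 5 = 3*y + 12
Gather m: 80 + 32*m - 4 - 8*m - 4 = 24*m + 72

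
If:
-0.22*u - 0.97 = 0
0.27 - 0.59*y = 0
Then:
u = -4.41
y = 0.46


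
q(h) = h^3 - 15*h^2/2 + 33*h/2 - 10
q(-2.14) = -89.46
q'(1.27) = 2.29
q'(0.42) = 10.73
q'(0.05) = 15.76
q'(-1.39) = 43.15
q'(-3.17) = 94.20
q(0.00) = -10.00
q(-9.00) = -1495.00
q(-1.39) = -50.11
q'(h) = 3*h^2 - 15*h + 33/2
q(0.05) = -9.19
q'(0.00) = 16.50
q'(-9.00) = 394.50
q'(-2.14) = 62.34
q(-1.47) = -53.64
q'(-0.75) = 29.44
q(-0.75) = -27.02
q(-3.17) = -169.53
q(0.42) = -4.32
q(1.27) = 0.91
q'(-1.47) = 45.03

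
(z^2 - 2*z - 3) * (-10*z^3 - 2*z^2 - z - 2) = -10*z^5 + 18*z^4 + 33*z^3 + 6*z^2 + 7*z + 6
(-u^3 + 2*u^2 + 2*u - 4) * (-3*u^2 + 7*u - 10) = 3*u^5 - 13*u^4 + 18*u^3 + 6*u^2 - 48*u + 40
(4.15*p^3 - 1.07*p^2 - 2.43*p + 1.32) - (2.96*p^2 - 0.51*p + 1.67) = 4.15*p^3 - 4.03*p^2 - 1.92*p - 0.35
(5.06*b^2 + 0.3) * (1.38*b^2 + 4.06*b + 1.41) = 6.9828*b^4 + 20.5436*b^3 + 7.5486*b^2 + 1.218*b + 0.423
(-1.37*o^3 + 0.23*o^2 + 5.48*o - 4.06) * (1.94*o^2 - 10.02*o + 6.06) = -2.6578*o^5 + 14.1736*o^4 + 0.0243999999999986*o^3 - 61.3922*o^2 + 73.89*o - 24.6036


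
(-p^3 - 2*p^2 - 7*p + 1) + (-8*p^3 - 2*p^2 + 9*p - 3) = -9*p^3 - 4*p^2 + 2*p - 2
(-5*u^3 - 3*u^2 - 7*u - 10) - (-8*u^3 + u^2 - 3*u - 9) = 3*u^3 - 4*u^2 - 4*u - 1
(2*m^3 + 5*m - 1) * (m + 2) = 2*m^4 + 4*m^3 + 5*m^2 + 9*m - 2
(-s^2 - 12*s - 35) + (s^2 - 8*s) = -20*s - 35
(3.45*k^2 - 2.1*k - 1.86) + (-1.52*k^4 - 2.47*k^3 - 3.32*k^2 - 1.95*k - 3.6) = -1.52*k^4 - 2.47*k^3 + 0.13*k^2 - 4.05*k - 5.46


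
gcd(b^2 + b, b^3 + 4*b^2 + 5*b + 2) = b + 1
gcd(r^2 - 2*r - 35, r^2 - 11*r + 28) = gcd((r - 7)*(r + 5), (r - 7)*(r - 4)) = r - 7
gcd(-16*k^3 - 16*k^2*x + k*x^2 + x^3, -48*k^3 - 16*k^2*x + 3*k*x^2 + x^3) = -16*k^2 + x^2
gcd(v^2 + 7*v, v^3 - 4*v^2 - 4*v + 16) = 1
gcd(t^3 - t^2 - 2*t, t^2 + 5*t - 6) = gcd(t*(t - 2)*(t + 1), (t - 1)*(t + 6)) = 1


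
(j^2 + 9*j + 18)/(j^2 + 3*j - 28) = (j^2 + 9*j + 18)/(j^2 + 3*j - 28)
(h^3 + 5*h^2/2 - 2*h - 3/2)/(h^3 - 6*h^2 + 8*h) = (2*h^3 + 5*h^2 - 4*h - 3)/(2*h*(h^2 - 6*h + 8))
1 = 1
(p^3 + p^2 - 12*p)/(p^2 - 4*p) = (p^2 + p - 12)/(p - 4)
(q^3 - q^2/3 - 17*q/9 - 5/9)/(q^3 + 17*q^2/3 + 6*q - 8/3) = (9*q^3 - 3*q^2 - 17*q - 5)/(3*(3*q^3 + 17*q^2 + 18*q - 8))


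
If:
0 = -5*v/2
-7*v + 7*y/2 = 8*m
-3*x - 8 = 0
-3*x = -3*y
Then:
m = -7/6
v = 0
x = -8/3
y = -8/3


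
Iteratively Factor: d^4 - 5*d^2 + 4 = (d - 1)*(d^3 + d^2 - 4*d - 4) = (d - 2)*(d - 1)*(d^2 + 3*d + 2) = (d - 2)*(d - 1)*(d + 2)*(d + 1)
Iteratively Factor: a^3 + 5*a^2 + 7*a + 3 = (a + 1)*(a^2 + 4*a + 3) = (a + 1)^2*(a + 3)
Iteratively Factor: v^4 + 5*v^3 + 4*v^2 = (v)*(v^3 + 5*v^2 + 4*v) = v*(v + 1)*(v^2 + 4*v) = v*(v + 1)*(v + 4)*(v)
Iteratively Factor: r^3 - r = (r)*(r^2 - 1) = r*(r + 1)*(r - 1)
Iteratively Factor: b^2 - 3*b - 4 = (b + 1)*(b - 4)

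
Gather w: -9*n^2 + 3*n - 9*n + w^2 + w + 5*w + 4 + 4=-9*n^2 - 6*n + w^2 + 6*w + 8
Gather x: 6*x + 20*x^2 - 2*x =20*x^2 + 4*x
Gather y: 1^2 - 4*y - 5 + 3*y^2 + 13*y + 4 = 3*y^2 + 9*y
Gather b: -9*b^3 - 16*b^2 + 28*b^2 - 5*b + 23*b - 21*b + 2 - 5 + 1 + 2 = -9*b^3 + 12*b^2 - 3*b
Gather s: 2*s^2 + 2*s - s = 2*s^2 + s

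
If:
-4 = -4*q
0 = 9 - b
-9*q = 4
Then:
No Solution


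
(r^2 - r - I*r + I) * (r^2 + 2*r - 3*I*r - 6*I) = r^4 + r^3 - 4*I*r^3 - 5*r^2 - 4*I*r^2 - 3*r + 8*I*r + 6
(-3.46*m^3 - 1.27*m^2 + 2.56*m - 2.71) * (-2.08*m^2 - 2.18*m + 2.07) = 7.1968*m^5 + 10.1844*m^4 - 9.7184*m^3 - 2.5729*m^2 + 11.207*m - 5.6097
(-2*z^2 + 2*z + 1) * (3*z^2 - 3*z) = -6*z^4 + 12*z^3 - 3*z^2 - 3*z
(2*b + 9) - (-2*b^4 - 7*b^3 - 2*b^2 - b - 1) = 2*b^4 + 7*b^3 + 2*b^2 + 3*b + 10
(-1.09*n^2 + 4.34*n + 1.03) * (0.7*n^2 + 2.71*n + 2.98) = -0.763*n^4 + 0.0840999999999998*n^3 + 9.2342*n^2 + 15.7245*n + 3.0694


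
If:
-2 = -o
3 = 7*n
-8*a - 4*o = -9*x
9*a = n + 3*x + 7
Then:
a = 212/133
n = 3/7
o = 2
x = 920/399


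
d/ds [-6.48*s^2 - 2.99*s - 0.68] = -12.96*s - 2.99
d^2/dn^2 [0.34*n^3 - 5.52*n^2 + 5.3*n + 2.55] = 2.04*n - 11.04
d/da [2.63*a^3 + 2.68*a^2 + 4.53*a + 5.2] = 7.89*a^2 + 5.36*a + 4.53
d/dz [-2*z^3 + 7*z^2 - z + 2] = -6*z^2 + 14*z - 1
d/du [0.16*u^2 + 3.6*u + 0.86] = 0.32*u + 3.6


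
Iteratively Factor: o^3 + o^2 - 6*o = (o - 2)*(o^2 + 3*o) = o*(o - 2)*(o + 3)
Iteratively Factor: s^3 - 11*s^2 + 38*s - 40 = (s - 5)*(s^2 - 6*s + 8) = (s - 5)*(s - 2)*(s - 4)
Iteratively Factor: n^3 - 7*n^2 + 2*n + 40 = (n + 2)*(n^2 - 9*n + 20) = (n - 4)*(n + 2)*(n - 5)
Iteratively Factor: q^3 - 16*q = (q + 4)*(q^2 - 4*q) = (q - 4)*(q + 4)*(q)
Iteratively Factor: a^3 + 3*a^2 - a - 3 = (a + 1)*(a^2 + 2*a - 3) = (a - 1)*(a + 1)*(a + 3)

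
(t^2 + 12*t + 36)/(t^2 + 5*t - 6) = (t + 6)/(t - 1)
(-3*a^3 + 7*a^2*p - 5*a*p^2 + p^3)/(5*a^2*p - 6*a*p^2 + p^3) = (3*a^2 - 4*a*p + p^2)/(p*(-5*a + p))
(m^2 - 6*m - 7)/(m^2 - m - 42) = (m + 1)/(m + 6)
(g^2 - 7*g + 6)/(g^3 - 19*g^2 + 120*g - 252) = (g - 1)/(g^2 - 13*g + 42)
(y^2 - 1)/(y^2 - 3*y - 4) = (y - 1)/(y - 4)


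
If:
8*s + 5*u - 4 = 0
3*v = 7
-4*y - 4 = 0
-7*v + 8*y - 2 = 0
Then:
No Solution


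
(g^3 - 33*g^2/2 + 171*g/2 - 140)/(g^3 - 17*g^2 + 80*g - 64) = (2*g^2 - 17*g + 35)/(2*(g^2 - 9*g + 8))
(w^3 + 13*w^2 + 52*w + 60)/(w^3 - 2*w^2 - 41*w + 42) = (w^2 + 7*w + 10)/(w^2 - 8*w + 7)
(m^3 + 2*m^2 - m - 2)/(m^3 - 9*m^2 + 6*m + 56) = (m^2 - 1)/(m^2 - 11*m + 28)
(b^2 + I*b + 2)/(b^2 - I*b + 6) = (b - I)/(b - 3*I)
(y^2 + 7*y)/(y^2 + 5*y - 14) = y/(y - 2)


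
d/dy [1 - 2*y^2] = -4*y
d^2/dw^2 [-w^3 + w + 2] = -6*w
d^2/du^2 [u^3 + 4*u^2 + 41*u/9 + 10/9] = 6*u + 8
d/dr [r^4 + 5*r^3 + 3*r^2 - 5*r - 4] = 4*r^3 + 15*r^2 + 6*r - 5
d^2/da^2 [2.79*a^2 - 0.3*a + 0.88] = 5.58000000000000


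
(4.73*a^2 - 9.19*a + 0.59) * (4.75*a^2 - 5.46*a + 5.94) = 22.4675*a^4 - 69.4783*a^3 + 81.0761*a^2 - 57.81*a + 3.5046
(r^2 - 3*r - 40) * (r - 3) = r^3 - 6*r^2 - 31*r + 120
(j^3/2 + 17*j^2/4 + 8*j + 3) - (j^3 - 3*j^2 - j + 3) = -j^3/2 + 29*j^2/4 + 9*j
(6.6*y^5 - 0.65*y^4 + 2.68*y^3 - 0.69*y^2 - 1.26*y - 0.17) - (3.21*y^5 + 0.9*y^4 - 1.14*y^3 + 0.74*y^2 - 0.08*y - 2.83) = 3.39*y^5 - 1.55*y^4 + 3.82*y^3 - 1.43*y^2 - 1.18*y + 2.66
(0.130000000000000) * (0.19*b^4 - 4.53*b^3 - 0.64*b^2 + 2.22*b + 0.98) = 0.0247*b^4 - 0.5889*b^3 - 0.0832*b^2 + 0.2886*b + 0.1274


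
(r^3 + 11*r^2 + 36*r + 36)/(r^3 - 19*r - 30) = (r + 6)/(r - 5)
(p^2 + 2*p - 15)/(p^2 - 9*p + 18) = (p + 5)/(p - 6)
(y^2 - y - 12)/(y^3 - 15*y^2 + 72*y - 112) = (y + 3)/(y^2 - 11*y + 28)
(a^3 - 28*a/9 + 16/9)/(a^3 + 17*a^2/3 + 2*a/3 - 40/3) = (a - 2/3)/(a + 5)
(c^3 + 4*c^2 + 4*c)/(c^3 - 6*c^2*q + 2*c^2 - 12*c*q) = (-c - 2)/(-c + 6*q)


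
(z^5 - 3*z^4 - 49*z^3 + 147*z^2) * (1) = z^5 - 3*z^4 - 49*z^3 + 147*z^2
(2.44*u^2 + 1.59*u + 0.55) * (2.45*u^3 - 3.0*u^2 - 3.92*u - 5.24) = 5.978*u^5 - 3.4245*u^4 - 12.9873*u^3 - 20.6684*u^2 - 10.4876*u - 2.882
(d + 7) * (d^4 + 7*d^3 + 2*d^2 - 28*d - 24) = d^5 + 14*d^4 + 51*d^3 - 14*d^2 - 220*d - 168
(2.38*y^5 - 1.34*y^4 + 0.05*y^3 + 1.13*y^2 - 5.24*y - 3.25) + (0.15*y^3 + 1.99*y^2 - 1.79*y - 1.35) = 2.38*y^5 - 1.34*y^4 + 0.2*y^3 + 3.12*y^2 - 7.03*y - 4.6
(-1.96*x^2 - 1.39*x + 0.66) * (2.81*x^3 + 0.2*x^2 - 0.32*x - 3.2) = -5.5076*x^5 - 4.2979*x^4 + 2.2038*x^3 + 6.8488*x^2 + 4.2368*x - 2.112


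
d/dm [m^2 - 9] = 2*m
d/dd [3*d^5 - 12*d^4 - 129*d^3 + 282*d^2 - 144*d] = 15*d^4 - 48*d^3 - 387*d^2 + 564*d - 144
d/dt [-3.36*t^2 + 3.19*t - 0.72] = 3.19 - 6.72*t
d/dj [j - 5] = 1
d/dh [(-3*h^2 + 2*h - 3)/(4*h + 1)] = 2*(-6*h^2 - 3*h + 7)/(16*h^2 + 8*h + 1)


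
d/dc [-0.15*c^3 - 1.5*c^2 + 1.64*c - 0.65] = -0.45*c^2 - 3.0*c + 1.64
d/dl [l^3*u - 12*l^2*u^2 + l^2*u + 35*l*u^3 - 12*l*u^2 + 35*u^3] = u*(3*l^2 - 24*l*u + 2*l + 35*u^2 - 12*u)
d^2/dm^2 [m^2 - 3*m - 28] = 2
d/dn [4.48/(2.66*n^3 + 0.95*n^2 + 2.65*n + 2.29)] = (-35.7504*n^2 - 8.512*n - 11.872)/(2.66*n^3 + 0.95*n^2 + 2.65*n + 2.29)^2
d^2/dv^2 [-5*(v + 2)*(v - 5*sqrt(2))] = -10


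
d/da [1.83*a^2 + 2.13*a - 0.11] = 3.66*a + 2.13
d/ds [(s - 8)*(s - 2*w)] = 2*s - 2*w - 8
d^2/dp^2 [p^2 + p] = 2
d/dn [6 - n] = -1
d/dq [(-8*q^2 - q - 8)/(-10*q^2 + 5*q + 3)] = (-50*q^2 - 208*q + 37)/(100*q^4 - 100*q^3 - 35*q^2 + 30*q + 9)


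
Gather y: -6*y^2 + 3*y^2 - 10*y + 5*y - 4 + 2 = -3*y^2 - 5*y - 2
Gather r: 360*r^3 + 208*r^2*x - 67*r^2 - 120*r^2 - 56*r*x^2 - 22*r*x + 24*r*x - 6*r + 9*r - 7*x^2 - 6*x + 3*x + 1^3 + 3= 360*r^3 + r^2*(208*x - 187) + r*(-56*x^2 + 2*x + 3) - 7*x^2 - 3*x + 4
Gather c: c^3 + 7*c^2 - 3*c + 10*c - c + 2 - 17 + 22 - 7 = c^3 + 7*c^2 + 6*c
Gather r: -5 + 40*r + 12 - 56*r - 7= -16*r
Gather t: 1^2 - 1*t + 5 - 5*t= 6 - 6*t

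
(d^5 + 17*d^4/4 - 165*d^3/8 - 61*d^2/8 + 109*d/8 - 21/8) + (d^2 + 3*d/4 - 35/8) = d^5 + 17*d^4/4 - 165*d^3/8 - 53*d^2/8 + 115*d/8 - 7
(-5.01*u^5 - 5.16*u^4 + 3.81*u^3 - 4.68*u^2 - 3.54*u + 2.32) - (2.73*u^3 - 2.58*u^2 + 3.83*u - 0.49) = -5.01*u^5 - 5.16*u^4 + 1.08*u^3 - 2.1*u^2 - 7.37*u + 2.81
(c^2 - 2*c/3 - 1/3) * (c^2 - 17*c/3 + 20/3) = c^4 - 19*c^3/3 + 91*c^2/9 - 23*c/9 - 20/9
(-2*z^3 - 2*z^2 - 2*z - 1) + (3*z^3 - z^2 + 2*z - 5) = z^3 - 3*z^2 - 6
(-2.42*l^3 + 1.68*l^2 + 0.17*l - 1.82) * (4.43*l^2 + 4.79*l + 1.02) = -10.7206*l^5 - 4.1494*l^4 + 6.3319*l^3 - 5.5347*l^2 - 8.5444*l - 1.8564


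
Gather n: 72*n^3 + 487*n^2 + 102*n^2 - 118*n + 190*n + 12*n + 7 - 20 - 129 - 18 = 72*n^3 + 589*n^2 + 84*n - 160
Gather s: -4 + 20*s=20*s - 4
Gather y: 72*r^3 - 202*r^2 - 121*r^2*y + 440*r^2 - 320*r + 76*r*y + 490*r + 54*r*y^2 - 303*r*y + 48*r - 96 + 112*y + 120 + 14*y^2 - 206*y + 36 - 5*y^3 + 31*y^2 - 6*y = 72*r^3 + 238*r^2 + 218*r - 5*y^3 + y^2*(54*r + 45) + y*(-121*r^2 - 227*r - 100) + 60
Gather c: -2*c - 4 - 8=-2*c - 12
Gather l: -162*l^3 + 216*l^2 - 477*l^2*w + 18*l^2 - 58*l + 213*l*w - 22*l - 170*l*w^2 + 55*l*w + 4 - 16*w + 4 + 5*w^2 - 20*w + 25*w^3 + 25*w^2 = -162*l^3 + l^2*(234 - 477*w) + l*(-170*w^2 + 268*w - 80) + 25*w^3 + 30*w^2 - 36*w + 8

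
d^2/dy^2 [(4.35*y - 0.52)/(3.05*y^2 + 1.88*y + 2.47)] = ((4.35*y - 0.52)*(6.1*y + 1.88)*(12.2*y + 3.76) - (79.605*y + 13.184)*(3.05*y^2 + 1.88*y + 2.47))/(3.05*y^2 + 1.88*y + 2.47)^3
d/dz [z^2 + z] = 2*z + 1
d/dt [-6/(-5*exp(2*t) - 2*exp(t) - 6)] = (-60*exp(t) - 12)*exp(t)/(5*exp(2*t) + 2*exp(t) + 6)^2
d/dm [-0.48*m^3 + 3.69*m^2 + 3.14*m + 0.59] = -1.44*m^2 + 7.38*m + 3.14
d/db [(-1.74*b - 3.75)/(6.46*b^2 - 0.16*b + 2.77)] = (11.2404*b^2 + 48.45*b - 5.4198)/(41.7316*b^4 - 2.0672*b^3 + 35.814*b^2 - 0.8864*b + 7.6729)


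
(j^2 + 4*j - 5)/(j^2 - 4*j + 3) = (j + 5)/(j - 3)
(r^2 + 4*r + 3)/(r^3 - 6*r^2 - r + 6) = (r + 3)/(r^2 - 7*r + 6)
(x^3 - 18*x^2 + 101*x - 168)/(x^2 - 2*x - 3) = (x^2 - 15*x + 56)/(x + 1)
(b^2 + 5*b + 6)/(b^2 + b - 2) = (b + 3)/(b - 1)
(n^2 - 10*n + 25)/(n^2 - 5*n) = (n - 5)/n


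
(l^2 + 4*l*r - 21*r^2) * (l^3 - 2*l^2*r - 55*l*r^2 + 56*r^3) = l^5 + 2*l^4*r - 84*l^3*r^2 - 122*l^2*r^3 + 1379*l*r^4 - 1176*r^5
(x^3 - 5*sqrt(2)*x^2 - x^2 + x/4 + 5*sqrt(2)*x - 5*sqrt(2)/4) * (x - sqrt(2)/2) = x^4 - 11*sqrt(2)*x^3/2 - x^3 + 21*x^2/4 + 11*sqrt(2)*x^2/2 - 5*x - 11*sqrt(2)*x/8 + 5/4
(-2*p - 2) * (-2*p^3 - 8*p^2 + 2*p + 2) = 4*p^4 + 20*p^3 + 12*p^2 - 8*p - 4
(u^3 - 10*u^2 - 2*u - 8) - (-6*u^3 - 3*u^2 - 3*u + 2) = 7*u^3 - 7*u^2 + u - 10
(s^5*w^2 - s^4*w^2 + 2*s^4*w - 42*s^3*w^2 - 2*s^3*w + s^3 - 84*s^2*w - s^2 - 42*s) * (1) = s^5*w^2 - s^4*w^2 + 2*s^4*w - 42*s^3*w^2 - 2*s^3*w + s^3 - 84*s^2*w - s^2 - 42*s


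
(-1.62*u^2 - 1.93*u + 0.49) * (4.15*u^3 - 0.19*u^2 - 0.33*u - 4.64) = -6.723*u^5 - 7.7017*u^4 + 2.9348*u^3 + 8.0606*u^2 + 8.7935*u - 2.2736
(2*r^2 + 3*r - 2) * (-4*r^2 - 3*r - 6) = -8*r^4 - 18*r^3 - 13*r^2 - 12*r + 12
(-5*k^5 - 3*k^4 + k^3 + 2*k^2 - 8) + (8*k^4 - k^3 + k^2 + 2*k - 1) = -5*k^5 + 5*k^4 + 3*k^2 + 2*k - 9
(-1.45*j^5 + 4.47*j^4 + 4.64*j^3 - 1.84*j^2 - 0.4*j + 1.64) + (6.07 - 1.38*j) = -1.45*j^5 + 4.47*j^4 + 4.64*j^3 - 1.84*j^2 - 1.78*j + 7.71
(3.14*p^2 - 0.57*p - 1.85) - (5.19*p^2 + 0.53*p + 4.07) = -2.05*p^2 - 1.1*p - 5.92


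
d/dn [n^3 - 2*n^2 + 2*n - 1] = 3*n^2 - 4*n + 2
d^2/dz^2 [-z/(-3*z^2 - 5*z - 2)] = 2*(z*(6*z + 5)^2 - (9*z + 5)*(3*z^2 + 5*z + 2))/(3*z^2 + 5*z + 2)^3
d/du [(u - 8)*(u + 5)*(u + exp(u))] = u^2*exp(u) + 3*u^2 - u*exp(u) - 6*u - 43*exp(u) - 40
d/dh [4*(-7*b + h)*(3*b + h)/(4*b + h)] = 4*(5*b^2 + 8*b*h + h^2)/(16*b^2 + 8*b*h + h^2)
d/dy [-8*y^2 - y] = -16*y - 1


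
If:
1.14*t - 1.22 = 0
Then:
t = 1.07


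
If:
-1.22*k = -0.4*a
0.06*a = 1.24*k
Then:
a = 0.00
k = 0.00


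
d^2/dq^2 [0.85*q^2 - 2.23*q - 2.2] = 1.70000000000000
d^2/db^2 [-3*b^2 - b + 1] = -6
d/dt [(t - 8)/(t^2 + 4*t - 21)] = (t^2 + 4*t - 2*(t - 8)*(t + 2) - 21)/(t^2 + 4*t - 21)^2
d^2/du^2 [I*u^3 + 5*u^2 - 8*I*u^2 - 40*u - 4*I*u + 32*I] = 6*I*u + 10 - 16*I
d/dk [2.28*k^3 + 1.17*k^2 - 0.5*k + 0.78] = 6.84*k^2 + 2.34*k - 0.5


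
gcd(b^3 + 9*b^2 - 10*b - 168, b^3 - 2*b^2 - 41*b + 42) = b + 6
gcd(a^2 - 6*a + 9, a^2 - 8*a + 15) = a - 3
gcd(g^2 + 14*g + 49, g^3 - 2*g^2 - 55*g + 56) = g + 7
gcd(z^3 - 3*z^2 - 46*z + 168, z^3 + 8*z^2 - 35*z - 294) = z^2 + z - 42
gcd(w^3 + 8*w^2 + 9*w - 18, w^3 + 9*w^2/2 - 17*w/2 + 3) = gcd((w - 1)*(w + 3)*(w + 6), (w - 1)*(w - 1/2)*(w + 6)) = w^2 + 5*w - 6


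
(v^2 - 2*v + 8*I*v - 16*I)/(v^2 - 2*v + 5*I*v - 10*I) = (v + 8*I)/(v + 5*I)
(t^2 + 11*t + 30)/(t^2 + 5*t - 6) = (t + 5)/(t - 1)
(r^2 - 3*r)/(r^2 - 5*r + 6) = r/(r - 2)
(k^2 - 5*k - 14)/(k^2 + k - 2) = (k - 7)/(k - 1)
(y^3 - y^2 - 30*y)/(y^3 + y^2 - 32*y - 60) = y/(y + 2)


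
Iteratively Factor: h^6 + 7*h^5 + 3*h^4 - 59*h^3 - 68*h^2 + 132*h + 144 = (h + 1)*(h^5 + 6*h^4 - 3*h^3 - 56*h^2 - 12*h + 144) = (h + 1)*(h + 3)*(h^4 + 3*h^3 - 12*h^2 - 20*h + 48) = (h - 2)*(h + 1)*(h + 3)*(h^3 + 5*h^2 - 2*h - 24) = (h - 2)*(h + 1)*(h + 3)^2*(h^2 + 2*h - 8) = (h - 2)*(h + 1)*(h + 3)^2*(h + 4)*(h - 2)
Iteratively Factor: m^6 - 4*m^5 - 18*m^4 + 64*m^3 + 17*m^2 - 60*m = (m - 3)*(m^5 - m^4 - 21*m^3 + m^2 + 20*m) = (m - 5)*(m - 3)*(m^4 + 4*m^3 - m^2 - 4*m) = (m - 5)*(m - 3)*(m - 1)*(m^3 + 5*m^2 + 4*m) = m*(m - 5)*(m - 3)*(m - 1)*(m^2 + 5*m + 4) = m*(m - 5)*(m - 3)*(m - 1)*(m + 4)*(m + 1)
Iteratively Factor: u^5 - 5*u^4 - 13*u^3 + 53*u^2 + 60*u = (u + 3)*(u^4 - 8*u^3 + 11*u^2 + 20*u) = (u - 5)*(u + 3)*(u^3 - 3*u^2 - 4*u) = u*(u - 5)*(u + 3)*(u^2 - 3*u - 4) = u*(u - 5)*(u - 4)*(u + 3)*(u + 1)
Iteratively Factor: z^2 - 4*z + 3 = (z - 3)*(z - 1)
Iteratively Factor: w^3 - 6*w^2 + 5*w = (w - 5)*(w^2 - w) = w*(w - 5)*(w - 1)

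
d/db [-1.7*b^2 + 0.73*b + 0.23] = 0.73 - 3.4*b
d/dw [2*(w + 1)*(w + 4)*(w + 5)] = 6*w^2 + 40*w + 58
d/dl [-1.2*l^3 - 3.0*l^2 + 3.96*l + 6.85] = -3.6*l^2 - 6.0*l + 3.96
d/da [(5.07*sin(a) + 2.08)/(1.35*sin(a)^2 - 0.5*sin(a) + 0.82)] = (-6.8445*sin(a)^2 - 5.616*sin(a) + 5.1974)*cos(a)/(1.8225*sin(a)^4 - 1.35*sin(a)^3 + 2.464*sin(a)^2 - 0.82*sin(a) + 0.6724)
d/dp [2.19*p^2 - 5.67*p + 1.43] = 4.38*p - 5.67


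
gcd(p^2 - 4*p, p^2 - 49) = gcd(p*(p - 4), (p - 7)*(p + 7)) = 1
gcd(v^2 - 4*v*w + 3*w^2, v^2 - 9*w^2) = v - 3*w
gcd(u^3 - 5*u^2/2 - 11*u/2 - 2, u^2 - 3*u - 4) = u^2 - 3*u - 4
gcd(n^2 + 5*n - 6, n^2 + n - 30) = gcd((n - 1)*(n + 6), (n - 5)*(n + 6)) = n + 6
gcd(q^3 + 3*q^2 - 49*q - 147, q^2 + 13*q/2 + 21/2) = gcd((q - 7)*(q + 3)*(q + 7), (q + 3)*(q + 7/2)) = q + 3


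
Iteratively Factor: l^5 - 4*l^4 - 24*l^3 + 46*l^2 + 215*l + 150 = (l - 5)*(l^4 + l^3 - 19*l^2 - 49*l - 30) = (l - 5)*(l + 2)*(l^3 - l^2 - 17*l - 15) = (l - 5)^2*(l + 2)*(l^2 + 4*l + 3) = (l - 5)^2*(l + 1)*(l + 2)*(l + 3)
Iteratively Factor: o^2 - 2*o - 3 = (o + 1)*(o - 3)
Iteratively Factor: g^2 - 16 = (g + 4)*(g - 4)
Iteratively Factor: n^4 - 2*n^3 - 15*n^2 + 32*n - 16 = (n - 4)*(n^3 + 2*n^2 - 7*n + 4) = (n - 4)*(n - 1)*(n^2 + 3*n - 4) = (n - 4)*(n - 1)^2*(n + 4)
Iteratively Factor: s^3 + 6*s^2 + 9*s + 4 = (s + 4)*(s^2 + 2*s + 1) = (s + 1)*(s + 4)*(s + 1)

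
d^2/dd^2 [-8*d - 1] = 0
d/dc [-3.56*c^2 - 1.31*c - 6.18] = -7.12*c - 1.31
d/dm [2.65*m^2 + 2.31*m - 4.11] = 5.3*m + 2.31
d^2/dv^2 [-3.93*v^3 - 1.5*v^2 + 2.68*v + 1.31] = -23.58*v - 3.0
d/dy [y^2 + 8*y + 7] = 2*y + 8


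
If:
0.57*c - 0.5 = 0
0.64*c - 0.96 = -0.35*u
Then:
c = 0.88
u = 1.14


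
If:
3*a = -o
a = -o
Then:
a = 0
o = 0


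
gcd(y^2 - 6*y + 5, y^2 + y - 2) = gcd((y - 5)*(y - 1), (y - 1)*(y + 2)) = y - 1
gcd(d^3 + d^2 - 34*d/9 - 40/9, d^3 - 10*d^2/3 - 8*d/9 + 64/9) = d^2 - 2*d/3 - 8/3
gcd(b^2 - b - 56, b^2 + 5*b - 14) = b + 7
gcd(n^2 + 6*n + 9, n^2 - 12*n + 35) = 1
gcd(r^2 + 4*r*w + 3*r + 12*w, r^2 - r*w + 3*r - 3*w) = r + 3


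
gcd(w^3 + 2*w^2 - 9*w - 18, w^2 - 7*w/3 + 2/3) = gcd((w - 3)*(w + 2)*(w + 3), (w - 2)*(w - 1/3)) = 1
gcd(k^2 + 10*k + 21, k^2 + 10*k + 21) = k^2 + 10*k + 21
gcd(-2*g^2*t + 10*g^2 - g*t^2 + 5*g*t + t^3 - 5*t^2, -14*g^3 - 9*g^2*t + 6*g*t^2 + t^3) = -2*g^2 - g*t + t^2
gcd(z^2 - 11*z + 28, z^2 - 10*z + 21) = z - 7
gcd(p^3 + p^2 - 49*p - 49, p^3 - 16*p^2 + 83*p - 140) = p - 7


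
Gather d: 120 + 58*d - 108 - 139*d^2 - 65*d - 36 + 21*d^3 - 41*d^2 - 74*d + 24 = 21*d^3 - 180*d^2 - 81*d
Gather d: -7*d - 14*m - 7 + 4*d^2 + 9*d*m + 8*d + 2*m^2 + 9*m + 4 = 4*d^2 + d*(9*m + 1) + 2*m^2 - 5*m - 3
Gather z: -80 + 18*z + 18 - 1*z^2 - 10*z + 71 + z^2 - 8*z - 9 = 0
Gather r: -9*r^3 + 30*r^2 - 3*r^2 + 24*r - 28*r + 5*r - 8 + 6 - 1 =-9*r^3 + 27*r^2 + r - 3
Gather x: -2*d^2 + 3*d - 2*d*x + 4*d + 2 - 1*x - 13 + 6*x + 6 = -2*d^2 + 7*d + x*(5 - 2*d) - 5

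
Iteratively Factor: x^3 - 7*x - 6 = (x + 1)*(x^2 - x - 6) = (x - 3)*(x + 1)*(x + 2)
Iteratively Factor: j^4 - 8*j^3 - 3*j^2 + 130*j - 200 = (j - 2)*(j^3 - 6*j^2 - 15*j + 100) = (j - 5)*(j - 2)*(j^2 - j - 20) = (j - 5)*(j - 2)*(j + 4)*(j - 5)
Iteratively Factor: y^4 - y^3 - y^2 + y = (y)*(y^3 - y^2 - y + 1) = y*(y - 1)*(y^2 - 1) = y*(y - 1)^2*(y + 1)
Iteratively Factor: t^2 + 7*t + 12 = (t + 4)*(t + 3)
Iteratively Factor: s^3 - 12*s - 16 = (s - 4)*(s^2 + 4*s + 4) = (s - 4)*(s + 2)*(s + 2)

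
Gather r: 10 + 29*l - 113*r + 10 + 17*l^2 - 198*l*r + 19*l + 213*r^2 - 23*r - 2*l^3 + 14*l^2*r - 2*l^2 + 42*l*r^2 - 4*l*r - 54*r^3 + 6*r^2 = -2*l^3 + 15*l^2 + 48*l - 54*r^3 + r^2*(42*l + 219) + r*(14*l^2 - 202*l - 136) + 20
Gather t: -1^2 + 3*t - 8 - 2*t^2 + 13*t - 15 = -2*t^2 + 16*t - 24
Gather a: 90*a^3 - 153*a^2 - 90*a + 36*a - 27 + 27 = 90*a^3 - 153*a^2 - 54*a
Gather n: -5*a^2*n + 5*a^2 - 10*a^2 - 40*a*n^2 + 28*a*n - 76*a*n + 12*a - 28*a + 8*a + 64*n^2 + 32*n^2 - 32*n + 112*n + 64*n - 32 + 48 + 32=-5*a^2 - 8*a + n^2*(96 - 40*a) + n*(-5*a^2 - 48*a + 144) + 48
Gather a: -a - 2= -a - 2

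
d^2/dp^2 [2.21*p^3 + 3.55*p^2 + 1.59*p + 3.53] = 13.26*p + 7.1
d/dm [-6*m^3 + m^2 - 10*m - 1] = -18*m^2 + 2*m - 10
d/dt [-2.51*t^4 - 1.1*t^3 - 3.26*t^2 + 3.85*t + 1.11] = -10.04*t^3 - 3.3*t^2 - 6.52*t + 3.85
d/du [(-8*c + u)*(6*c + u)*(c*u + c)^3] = c^3*(u + 1)^2*((-8*c + u)*(u + 1) - 3*(6*c + u)*(8*c - u) + (6*c + u)*(u + 1))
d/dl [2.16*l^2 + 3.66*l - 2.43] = 4.32*l + 3.66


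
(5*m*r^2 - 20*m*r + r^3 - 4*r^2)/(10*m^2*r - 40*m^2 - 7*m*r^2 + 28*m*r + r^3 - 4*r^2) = r*(5*m + r)/(10*m^2 - 7*m*r + r^2)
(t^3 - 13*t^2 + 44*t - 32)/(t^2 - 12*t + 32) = t - 1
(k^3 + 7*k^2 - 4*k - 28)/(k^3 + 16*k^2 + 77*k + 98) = (k - 2)/(k + 7)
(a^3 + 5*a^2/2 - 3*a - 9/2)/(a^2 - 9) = (2*a^2 - a - 3)/(2*(a - 3))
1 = 1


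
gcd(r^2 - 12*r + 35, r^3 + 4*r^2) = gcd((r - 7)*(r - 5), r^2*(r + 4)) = 1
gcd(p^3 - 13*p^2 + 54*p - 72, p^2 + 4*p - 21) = p - 3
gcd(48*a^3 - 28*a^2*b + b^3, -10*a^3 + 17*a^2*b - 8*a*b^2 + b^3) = 2*a - b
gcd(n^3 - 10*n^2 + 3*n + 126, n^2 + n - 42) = n - 6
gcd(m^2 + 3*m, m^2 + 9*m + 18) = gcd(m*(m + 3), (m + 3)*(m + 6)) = m + 3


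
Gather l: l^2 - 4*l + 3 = l^2 - 4*l + 3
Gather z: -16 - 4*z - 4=-4*z - 20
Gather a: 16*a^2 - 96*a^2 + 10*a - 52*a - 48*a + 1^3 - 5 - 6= -80*a^2 - 90*a - 10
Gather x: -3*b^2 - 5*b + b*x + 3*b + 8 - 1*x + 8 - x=-3*b^2 - 2*b + x*(b - 2) + 16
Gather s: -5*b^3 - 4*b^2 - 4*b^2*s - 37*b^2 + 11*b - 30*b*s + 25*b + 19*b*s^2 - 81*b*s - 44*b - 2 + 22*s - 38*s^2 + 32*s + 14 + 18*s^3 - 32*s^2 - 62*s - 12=-5*b^3 - 41*b^2 - 8*b + 18*s^3 + s^2*(19*b - 70) + s*(-4*b^2 - 111*b - 8)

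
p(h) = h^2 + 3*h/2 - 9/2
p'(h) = 2*h + 3/2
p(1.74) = 1.14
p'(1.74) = 4.98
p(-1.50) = -4.50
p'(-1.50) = -1.50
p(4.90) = 26.86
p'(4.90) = 11.30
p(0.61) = -3.21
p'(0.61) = 2.72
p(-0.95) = -5.02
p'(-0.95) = -0.40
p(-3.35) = 1.70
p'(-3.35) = -5.20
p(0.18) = -4.20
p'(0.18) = 1.86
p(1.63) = 0.60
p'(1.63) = 4.76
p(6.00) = 40.50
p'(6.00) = 13.50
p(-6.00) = 22.50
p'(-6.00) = -10.50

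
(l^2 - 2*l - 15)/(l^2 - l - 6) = (-l^2 + 2*l + 15)/(-l^2 + l + 6)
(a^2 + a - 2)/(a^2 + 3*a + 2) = (a - 1)/(a + 1)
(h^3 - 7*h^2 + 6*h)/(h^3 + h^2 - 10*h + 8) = h*(h - 6)/(h^2 + 2*h - 8)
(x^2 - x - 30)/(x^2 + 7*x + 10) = (x - 6)/(x + 2)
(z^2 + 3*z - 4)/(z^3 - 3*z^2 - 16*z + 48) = (z - 1)/(z^2 - 7*z + 12)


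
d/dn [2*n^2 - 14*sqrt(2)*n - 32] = 4*n - 14*sqrt(2)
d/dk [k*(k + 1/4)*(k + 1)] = 3*k^2 + 5*k/2 + 1/4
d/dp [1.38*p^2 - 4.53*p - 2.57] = 2.76*p - 4.53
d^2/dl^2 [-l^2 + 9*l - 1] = -2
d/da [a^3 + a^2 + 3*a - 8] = 3*a^2 + 2*a + 3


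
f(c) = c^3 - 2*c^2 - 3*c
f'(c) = 3*c^2 - 4*c - 3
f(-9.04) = -875.09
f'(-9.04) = 278.32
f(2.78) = -2.31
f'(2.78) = 9.07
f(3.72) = 12.64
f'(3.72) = 23.64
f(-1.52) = -3.57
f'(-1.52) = 10.01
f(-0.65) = 0.83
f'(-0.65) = 0.87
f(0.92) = -3.67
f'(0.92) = -4.14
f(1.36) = -5.26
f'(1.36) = -2.89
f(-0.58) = 0.87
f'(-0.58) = 0.33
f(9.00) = 540.00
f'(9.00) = 204.00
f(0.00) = 0.00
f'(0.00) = -3.00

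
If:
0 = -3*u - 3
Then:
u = -1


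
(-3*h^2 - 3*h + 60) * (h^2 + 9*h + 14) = -3*h^4 - 30*h^3 - 9*h^2 + 498*h + 840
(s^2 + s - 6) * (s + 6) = s^3 + 7*s^2 - 36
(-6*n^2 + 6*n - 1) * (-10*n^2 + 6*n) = 60*n^4 - 96*n^3 + 46*n^2 - 6*n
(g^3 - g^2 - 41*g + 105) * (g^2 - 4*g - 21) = g^5 - 5*g^4 - 58*g^3 + 290*g^2 + 441*g - 2205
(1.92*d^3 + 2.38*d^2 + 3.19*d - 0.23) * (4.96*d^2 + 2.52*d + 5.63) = 9.5232*d^5 + 16.6432*d^4 + 32.6296*d^3 + 20.2974*d^2 + 17.3801*d - 1.2949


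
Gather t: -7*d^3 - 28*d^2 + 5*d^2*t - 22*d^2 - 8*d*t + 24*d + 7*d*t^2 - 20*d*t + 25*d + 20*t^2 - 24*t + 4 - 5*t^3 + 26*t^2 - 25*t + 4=-7*d^3 - 50*d^2 + 49*d - 5*t^3 + t^2*(7*d + 46) + t*(5*d^2 - 28*d - 49) + 8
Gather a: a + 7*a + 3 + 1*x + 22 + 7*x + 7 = 8*a + 8*x + 32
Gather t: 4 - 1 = 3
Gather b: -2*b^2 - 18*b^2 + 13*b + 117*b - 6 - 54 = -20*b^2 + 130*b - 60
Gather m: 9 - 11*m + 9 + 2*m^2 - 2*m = 2*m^2 - 13*m + 18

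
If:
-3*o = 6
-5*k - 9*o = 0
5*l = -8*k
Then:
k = 18/5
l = -144/25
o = -2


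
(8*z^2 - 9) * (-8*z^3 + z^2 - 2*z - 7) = -64*z^5 + 8*z^4 + 56*z^3 - 65*z^2 + 18*z + 63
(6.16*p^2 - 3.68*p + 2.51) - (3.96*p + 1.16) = 6.16*p^2 - 7.64*p + 1.35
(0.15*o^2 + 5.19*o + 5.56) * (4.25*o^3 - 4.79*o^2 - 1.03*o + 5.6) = 0.6375*o^5 + 21.339*o^4 - 1.3846*o^3 - 31.1381*o^2 + 23.3372*o + 31.136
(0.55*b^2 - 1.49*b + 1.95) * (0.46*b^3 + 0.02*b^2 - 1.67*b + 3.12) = 0.253*b^5 - 0.6744*b^4 - 0.0513*b^3 + 4.2433*b^2 - 7.9053*b + 6.084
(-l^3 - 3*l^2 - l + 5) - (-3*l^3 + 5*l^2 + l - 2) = 2*l^3 - 8*l^2 - 2*l + 7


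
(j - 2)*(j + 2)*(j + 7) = j^3 + 7*j^2 - 4*j - 28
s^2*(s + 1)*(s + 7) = s^4 + 8*s^3 + 7*s^2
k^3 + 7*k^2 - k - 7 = (k - 1)*(k + 1)*(k + 7)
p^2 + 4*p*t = p*(p + 4*t)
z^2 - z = z*(z - 1)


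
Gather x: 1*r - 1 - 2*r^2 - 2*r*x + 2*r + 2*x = -2*r^2 + 3*r + x*(2 - 2*r) - 1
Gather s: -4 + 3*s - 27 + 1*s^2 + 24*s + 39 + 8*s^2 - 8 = 9*s^2 + 27*s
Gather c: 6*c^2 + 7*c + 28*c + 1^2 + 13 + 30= 6*c^2 + 35*c + 44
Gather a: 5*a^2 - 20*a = 5*a^2 - 20*a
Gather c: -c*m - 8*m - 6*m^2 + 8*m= -c*m - 6*m^2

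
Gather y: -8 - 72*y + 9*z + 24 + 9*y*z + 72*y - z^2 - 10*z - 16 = 9*y*z - z^2 - z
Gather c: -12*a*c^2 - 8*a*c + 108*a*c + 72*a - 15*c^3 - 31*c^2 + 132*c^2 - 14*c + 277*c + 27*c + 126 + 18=72*a - 15*c^3 + c^2*(101 - 12*a) + c*(100*a + 290) + 144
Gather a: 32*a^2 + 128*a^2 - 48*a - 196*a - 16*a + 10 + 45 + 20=160*a^2 - 260*a + 75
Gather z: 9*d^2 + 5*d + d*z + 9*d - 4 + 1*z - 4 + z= 9*d^2 + 14*d + z*(d + 2) - 8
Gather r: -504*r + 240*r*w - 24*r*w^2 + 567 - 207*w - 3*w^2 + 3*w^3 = r*(-24*w^2 + 240*w - 504) + 3*w^3 - 3*w^2 - 207*w + 567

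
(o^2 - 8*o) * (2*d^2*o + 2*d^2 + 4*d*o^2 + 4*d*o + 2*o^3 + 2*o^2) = 2*d^2*o^3 - 14*d^2*o^2 - 16*d^2*o + 4*d*o^4 - 28*d*o^3 - 32*d*o^2 + 2*o^5 - 14*o^4 - 16*o^3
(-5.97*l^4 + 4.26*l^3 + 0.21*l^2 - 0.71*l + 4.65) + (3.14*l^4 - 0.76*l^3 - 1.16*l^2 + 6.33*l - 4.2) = -2.83*l^4 + 3.5*l^3 - 0.95*l^2 + 5.62*l + 0.45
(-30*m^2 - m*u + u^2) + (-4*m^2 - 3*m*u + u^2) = -34*m^2 - 4*m*u + 2*u^2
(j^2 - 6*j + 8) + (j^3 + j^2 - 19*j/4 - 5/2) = j^3 + 2*j^2 - 43*j/4 + 11/2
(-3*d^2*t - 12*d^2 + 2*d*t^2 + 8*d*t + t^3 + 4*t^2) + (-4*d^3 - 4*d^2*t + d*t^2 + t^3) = -4*d^3 - 7*d^2*t - 12*d^2 + 3*d*t^2 + 8*d*t + 2*t^3 + 4*t^2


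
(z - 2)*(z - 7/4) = z^2 - 15*z/4 + 7/2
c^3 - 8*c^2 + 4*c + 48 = (c - 6)*(c - 4)*(c + 2)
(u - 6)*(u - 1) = u^2 - 7*u + 6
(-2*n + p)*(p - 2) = -2*n*p + 4*n + p^2 - 2*p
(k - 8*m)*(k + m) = k^2 - 7*k*m - 8*m^2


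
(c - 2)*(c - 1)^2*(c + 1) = c^4 - 3*c^3 + c^2 + 3*c - 2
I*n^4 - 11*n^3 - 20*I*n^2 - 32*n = n*(n + 4*I)*(n + 8*I)*(I*n + 1)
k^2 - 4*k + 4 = (k - 2)^2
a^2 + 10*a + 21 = (a + 3)*(a + 7)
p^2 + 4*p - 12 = (p - 2)*(p + 6)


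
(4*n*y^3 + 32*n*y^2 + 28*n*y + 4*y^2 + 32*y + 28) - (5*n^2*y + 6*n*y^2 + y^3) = -5*n^2*y + 4*n*y^3 + 26*n*y^2 + 28*n*y - y^3 + 4*y^2 + 32*y + 28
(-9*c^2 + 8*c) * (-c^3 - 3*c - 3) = 9*c^5 - 8*c^4 + 27*c^3 + 3*c^2 - 24*c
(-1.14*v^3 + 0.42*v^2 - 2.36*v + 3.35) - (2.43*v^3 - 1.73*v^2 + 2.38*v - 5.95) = -3.57*v^3 + 2.15*v^2 - 4.74*v + 9.3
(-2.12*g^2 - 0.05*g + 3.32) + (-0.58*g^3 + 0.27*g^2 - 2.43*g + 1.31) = -0.58*g^3 - 1.85*g^2 - 2.48*g + 4.63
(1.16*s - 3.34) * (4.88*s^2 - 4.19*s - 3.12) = 5.6608*s^3 - 21.1596*s^2 + 10.3754*s + 10.4208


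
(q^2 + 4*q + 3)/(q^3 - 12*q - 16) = (q^2 + 4*q + 3)/(q^3 - 12*q - 16)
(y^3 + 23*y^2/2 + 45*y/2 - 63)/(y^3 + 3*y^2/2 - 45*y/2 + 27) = (y + 7)/(y - 3)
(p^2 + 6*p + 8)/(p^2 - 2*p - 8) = (p + 4)/(p - 4)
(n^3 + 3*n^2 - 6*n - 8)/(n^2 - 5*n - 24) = (-n^3 - 3*n^2 + 6*n + 8)/(-n^2 + 5*n + 24)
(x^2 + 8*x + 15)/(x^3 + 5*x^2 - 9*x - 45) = 1/(x - 3)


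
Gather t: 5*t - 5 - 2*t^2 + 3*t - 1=-2*t^2 + 8*t - 6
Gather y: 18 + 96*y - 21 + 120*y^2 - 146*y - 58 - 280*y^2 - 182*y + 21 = -160*y^2 - 232*y - 40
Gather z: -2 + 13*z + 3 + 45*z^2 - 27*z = 45*z^2 - 14*z + 1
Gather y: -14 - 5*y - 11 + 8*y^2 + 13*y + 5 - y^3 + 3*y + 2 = -y^3 + 8*y^2 + 11*y - 18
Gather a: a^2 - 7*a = a^2 - 7*a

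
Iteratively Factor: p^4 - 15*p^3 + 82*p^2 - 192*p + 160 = (p - 5)*(p^3 - 10*p^2 + 32*p - 32) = (p - 5)*(p - 4)*(p^2 - 6*p + 8) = (p - 5)*(p - 4)^2*(p - 2)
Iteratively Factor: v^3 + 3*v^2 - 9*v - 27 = (v - 3)*(v^2 + 6*v + 9) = (v - 3)*(v + 3)*(v + 3)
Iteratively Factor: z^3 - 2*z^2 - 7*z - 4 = (z - 4)*(z^2 + 2*z + 1) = (z - 4)*(z + 1)*(z + 1)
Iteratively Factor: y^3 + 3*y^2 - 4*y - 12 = (y - 2)*(y^2 + 5*y + 6) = (y - 2)*(y + 3)*(y + 2)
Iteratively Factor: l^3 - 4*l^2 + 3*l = (l - 1)*(l^2 - 3*l) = (l - 3)*(l - 1)*(l)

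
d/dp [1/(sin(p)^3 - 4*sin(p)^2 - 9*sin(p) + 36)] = (-3*sin(p)^2 + 8*sin(p) + 9)*cos(p)/(sin(p)^3 - 4*sin(p)^2 - 9*sin(p) + 36)^2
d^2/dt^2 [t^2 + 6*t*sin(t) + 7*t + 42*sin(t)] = -6*t*sin(t) - 42*sin(t) + 12*cos(t) + 2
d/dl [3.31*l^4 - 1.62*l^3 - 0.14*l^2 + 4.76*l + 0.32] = 13.24*l^3 - 4.86*l^2 - 0.28*l + 4.76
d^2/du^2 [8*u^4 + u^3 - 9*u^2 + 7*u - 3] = 96*u^2 + 6*u - 18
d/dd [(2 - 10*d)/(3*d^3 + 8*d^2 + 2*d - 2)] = 2*(30*d^3 + 31*d^2 - 16*d + 8)/(9*d^6 + 48*d^5 + 76*d^4 + 20*d^3 - 28*d^2 - 8*d + 4)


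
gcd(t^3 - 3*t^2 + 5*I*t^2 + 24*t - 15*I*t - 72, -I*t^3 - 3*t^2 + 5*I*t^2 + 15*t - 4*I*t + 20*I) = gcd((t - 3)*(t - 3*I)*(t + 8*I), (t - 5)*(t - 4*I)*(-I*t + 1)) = 1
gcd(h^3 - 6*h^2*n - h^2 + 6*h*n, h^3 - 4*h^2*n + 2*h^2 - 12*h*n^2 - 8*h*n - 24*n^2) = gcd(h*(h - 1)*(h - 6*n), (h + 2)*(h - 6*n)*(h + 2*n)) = h - 6*n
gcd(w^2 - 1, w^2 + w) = w + 1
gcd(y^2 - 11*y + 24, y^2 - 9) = y - 3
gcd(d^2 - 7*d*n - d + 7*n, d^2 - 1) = d - 1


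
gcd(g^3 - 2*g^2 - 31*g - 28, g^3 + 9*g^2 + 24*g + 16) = g^2 + 5*g + 4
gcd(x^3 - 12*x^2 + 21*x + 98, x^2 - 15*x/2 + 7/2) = x - 7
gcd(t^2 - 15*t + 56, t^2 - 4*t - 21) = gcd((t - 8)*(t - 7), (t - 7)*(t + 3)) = t - 7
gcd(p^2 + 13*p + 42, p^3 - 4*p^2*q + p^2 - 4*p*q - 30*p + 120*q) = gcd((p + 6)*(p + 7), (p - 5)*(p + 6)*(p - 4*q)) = p + 6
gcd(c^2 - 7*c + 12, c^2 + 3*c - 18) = c - 3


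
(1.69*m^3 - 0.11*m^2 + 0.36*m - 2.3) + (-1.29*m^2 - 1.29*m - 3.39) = 1.69*m^3 - 1.4*m^2 - 0.93*m - 5.69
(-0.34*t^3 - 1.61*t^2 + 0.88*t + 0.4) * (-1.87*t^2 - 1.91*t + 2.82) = 0.6358*t^5 + 3.6601*t^4 + 0.4707*t^3 - 6.969*t^2 + 1.7176*t + 1.128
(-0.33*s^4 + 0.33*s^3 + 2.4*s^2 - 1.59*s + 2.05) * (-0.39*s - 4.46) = 0.1287*s^5 + 1.3431*s^4 - 2.4078*s^3 - 10.0839*s^2 + 6.2919*s - 9.143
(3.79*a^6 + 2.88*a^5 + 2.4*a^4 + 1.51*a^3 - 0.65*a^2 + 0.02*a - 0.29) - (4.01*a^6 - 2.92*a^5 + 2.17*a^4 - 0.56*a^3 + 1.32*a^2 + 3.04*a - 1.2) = -0.22*a^6 + 5.8*a^5 + 0.23*a^4 + 2.07*a^3 - 1.97*a^2 - 3.02*a + 0.91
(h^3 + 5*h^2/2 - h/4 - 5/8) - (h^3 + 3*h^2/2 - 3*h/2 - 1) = h^2 + 5*h/4 + 3/8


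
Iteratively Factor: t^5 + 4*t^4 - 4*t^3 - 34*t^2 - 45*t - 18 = (t + 1)*(t^4 + 3*t^3 - 7*t^2 - 27*t - 18) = (t - 3)*(t + 1)*(t^3 + 6*t^2 + 11*t + 6) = (t - 3)*(t + 1)*(t + 3)*(t^2 + 3*t + 2) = (t - 3)*(t + 1)*(t + 2)*(t + 3)*(t + 1)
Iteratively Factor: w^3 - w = (w + 1)*(w^2 - w) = (w - 1)*(w + 1)*(w)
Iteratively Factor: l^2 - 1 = (l + 1)*(l - 1)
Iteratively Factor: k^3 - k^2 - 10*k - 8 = (k + 2)*(k^2 - 3*k - 4) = (k - 4)*(k + 2)*(k + 1)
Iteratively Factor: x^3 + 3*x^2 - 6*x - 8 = (x + 4)*(x^2 - x - 2) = (x + 1)*(x + 4)*(x - 2)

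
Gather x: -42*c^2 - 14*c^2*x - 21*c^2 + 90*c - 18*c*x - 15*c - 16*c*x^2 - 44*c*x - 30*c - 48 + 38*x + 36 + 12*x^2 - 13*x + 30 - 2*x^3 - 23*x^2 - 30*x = -63*c^2 + 45*c - 2*x^3 + x^2*(-16*c - 11) + x*(-14*c^2 - 62*c - 5) + 18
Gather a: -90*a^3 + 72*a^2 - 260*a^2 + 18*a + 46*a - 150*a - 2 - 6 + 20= -90*a^3 - 188*a^2 - 86*a + 12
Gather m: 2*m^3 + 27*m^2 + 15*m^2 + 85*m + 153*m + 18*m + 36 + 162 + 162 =2*m^3 + 42*m^2 + 256*m + 360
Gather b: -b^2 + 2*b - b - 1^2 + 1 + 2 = -b^2 + b + 2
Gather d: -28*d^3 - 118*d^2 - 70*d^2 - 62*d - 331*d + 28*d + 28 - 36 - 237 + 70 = -28*d^3 - 188*d^2 - 365*d - 175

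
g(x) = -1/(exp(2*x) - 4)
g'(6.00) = 0.00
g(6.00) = 0.00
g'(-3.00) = 0.00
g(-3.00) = 0.25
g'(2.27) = 0.02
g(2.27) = -0.01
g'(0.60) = 14.37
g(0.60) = 1.47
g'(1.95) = 0.05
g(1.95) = -0.02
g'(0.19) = 0.45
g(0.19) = 0.39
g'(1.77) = 0.07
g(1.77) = -0.03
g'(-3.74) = 0.00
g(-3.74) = 0.25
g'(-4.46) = 0.00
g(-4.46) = 0.25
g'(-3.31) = 0.00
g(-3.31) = 0.25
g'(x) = 2*exp(2*x)/(exp(2*x) - 4)^2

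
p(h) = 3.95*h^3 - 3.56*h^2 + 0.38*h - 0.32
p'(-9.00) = 1024.31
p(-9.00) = -3171.65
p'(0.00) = 0.38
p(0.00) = -0.32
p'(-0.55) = 7.88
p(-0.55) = -2.26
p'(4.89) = 248.92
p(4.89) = 378.29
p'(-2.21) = 73.99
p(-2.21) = -61.18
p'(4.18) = 177.67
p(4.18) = 227.55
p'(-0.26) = 3.03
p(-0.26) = -0.73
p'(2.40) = 51.55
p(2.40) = 34.69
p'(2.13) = 38.98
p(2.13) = 22.51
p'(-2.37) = 83.81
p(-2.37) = -73.80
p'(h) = 11.85*h^2 - 7.12*h + 0.38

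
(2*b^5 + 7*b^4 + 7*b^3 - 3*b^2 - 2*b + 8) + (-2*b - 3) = 2*b^5 + 7*b^4 + 7*b^3 - 3*b^2 - 4*b + 5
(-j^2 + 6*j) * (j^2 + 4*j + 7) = -j^4 + 2*j^3 + 17*j^2 + 42*j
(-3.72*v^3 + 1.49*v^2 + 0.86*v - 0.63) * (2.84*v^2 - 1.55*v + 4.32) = -10.5648*v^5 + 9.9976*v^4 - 15.9375*v^3 + 3.3146*v^2 + 4.6917*v - 2.7216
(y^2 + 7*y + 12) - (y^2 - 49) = 7*y + 61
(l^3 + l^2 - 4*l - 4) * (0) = 0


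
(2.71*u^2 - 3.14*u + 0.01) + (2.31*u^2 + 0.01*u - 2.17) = 5.02*u^2 - 3.13*u - 2.16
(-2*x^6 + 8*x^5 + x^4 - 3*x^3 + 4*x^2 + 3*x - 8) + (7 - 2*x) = -2*x^6 + 8*x^5 + x^4 - 3*x^3 + 4*x^2 + x - 1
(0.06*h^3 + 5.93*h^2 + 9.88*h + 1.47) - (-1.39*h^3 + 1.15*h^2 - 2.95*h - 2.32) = 1.45*h^3 + 4.78*h^2 + 12.83*h + 3.79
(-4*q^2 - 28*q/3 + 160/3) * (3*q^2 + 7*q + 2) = -12*q^4 - 56*q^3 + 260*q^2/3 + 1064*q/3 + 320/3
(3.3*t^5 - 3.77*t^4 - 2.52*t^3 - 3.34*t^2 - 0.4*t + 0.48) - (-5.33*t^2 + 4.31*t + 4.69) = 3.3*t^5 - 3.77*t^4 - 2.52*t^3 + 1.99*t^2 - 4.71*t - 4.21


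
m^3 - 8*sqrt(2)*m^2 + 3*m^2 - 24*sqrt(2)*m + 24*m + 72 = (m + 3)*(m - 6*sqrt(2))*(m - 2*sqrt(2))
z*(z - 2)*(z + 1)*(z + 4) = z^4 + 3*z^3 - 6*z^2 - 8*z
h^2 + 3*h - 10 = (h - 2)*(h + 5)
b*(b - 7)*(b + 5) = b^3 - 2*b^2 - 35*b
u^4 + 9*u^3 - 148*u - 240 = (u - 4)*(u + 2)*(u + 5)*(u + 6)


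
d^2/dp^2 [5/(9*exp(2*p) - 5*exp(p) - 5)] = 5*((5 - 36*exp(p))*(-9*exp(2*p) + 5*exp(p) + 5) - 2*(18*exp(p) - 5)^2*exp(p))*exp(p)/(-9*exp(2*p) + 5*exp(p) + 5)^3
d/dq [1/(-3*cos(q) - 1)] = -3*sin(q)/(3*cos(q) + 1)^2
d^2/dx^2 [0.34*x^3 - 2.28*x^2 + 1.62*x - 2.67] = 2.04*x - 4.56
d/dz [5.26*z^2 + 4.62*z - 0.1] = 10.52*z + 4.62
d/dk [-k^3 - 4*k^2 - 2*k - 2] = -3*k^2 - 8*k - 2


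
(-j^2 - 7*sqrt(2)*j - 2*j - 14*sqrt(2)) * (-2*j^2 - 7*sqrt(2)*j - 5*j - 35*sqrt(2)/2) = 2*j^4 + 9*j^3 + 21*sqrt(2)*j^3 + 108*j^2 + 189*sqrt(2)*j^2/2 + 105*sqrt(2)*j + 441*j + 490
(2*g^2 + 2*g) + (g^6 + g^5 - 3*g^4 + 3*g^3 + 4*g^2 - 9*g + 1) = g^6 + g^5 - 3*g^4 + 3*g^3 + 6*g^2 - 7*g + 1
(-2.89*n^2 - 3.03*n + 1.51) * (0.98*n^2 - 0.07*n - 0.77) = -2.8322*n^4 - 2.7671*n^3 + 3.9172*n^2 + 2.2274*n - 1.1627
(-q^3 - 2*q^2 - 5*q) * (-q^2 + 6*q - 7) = q^5 - 4*q^4 - 16*q^2 + 35*q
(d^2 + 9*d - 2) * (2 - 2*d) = -2*d^3 - 16*d^2 + 22*d - 4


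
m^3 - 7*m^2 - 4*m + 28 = (m - 7)*(m - 2)*(m + 2)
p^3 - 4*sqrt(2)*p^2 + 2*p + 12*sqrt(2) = (p - 3*sqrt(2))*(p - 2*sqrt(2))*(p + sqrt(2))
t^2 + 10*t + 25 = (t + 5)^2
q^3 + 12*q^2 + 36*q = q*(q + 6)^2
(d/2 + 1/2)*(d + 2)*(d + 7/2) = d^3/2 + 13*d^2/4 + 25*d/4 + 7/2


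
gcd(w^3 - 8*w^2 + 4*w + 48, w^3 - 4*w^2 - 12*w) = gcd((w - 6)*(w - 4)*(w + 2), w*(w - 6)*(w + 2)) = w^2 - 4*w - 12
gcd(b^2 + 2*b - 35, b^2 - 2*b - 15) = b - 5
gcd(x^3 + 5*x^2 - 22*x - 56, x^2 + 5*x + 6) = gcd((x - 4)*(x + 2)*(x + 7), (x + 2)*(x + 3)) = x + 2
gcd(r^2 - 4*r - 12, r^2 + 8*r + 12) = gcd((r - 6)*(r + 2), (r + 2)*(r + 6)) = r + 2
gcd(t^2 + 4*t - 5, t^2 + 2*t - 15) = t + 5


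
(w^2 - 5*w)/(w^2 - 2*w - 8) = w*(5 - w)/(-w^2 + 2*w + 8)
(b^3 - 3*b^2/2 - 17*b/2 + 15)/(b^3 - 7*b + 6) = (b - 5/2)/(b - 1)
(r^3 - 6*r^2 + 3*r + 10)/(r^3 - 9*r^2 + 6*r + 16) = (r - 5)/(r - 8)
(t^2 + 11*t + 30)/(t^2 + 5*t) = (t + 6)/t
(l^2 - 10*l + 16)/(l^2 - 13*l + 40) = (l - 2)/(l - 5)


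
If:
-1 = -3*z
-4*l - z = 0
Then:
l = -1/12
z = 1/3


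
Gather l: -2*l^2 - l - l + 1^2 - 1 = -2*l^2 - 2*l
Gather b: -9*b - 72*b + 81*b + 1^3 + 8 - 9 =0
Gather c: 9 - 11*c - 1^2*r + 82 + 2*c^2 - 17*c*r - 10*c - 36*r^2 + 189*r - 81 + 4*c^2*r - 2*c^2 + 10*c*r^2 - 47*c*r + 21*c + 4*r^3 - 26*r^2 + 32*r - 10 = 4*c^2*r + c*(10*r^2 - 64*r) + 4*r^3 - 62*r^2 + 220*r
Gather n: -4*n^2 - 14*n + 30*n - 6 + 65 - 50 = -4*n^2 + 16*n + 9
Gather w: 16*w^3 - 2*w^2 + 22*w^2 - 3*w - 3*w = 16*w^3 + 20*w^2 - 6*w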